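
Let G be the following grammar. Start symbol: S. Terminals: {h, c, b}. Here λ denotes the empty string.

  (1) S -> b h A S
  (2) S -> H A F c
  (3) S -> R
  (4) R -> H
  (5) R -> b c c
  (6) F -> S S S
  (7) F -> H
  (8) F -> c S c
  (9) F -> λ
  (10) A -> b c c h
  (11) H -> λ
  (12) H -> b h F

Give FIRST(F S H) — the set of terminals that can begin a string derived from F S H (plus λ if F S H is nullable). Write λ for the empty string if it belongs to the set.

FIRST(A): from A->b c c h we get {b}. So FIRST(A) = {b}.
FIRST(H): from H->λ we get {λ}; from H->b h F we get {b}. So FIRST(H) = {λ, b}.
FIRST(R): from R->H we get {λ, b}; from R->b c c we get {b}. So FIRST(R) = {λ, b}.
FIRST(S): from S->b h A S we get {b}; from S->H A F c we get {b}; from S->R we get {λ, b}. So FIRST(S) = {λ, b}.
FIRST(F): from F->S S S we get {λ, b}; from F->H we get {λ, b}; from F->c S c we get {c}; from F->λ we get {λ}. So FIRST(F) = {λ, b, c}.
FIRST(F S H): take FIRST of each symbol in turn, carrying on past any symbol whose FIRST contains λ; result {λ, b, c}.

{λ, b, c}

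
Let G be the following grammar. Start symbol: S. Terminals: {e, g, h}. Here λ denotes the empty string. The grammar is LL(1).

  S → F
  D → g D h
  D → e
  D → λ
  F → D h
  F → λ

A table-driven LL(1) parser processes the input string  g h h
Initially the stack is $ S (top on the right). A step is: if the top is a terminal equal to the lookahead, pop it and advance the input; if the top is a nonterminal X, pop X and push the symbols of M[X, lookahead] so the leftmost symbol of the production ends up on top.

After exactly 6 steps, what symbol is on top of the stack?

h

     Stack      Input    Action
  1  $ S        g h h $  expand S → F
  2  $ F        g h h $  expand F → D h
  3  $ h D      g h h $  expand D → g D h
  4  $ h h D g  g h h $  match g
  5  $ h h D    h h $    expand D → λ
  6  $ h h      h h $    match h
Stack after step 6: $ h (top = h).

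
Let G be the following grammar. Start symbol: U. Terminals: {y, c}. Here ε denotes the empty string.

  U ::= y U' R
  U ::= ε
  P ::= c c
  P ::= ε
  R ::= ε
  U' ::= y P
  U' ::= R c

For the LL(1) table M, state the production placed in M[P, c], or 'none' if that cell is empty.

FIRST(U): from U::=y U' R we get {y}; from U::=ε we get {ε}. So FIRST(U) = {ε, y}.
FIRST(P): from P::=c c we get {c}; from P::=ε we get {ε}. So FIRST(P) = {ε, c}.
FIRST(R): from R::=ε we get {ε}. So FIRST(R) = {ε}.
FIRST(U'): from U'::=y P we get {y}; from U'::=R c we get {c}. So FIRST(U') = {c, y}.
FOLLOW(U) includes $ since U is the start symbol.
FOLLOW(U'): in U::=y U' R, U' is followed by R with FIRST {ε}; in U::=y U' R, the suffix after U' is nullable, so FOLLOW(U') ⊇ FOLLOW(U) = {$}. Thus FOLLOW(U') = {$}.
FOLLOW(P): in U'::=y P, the suffix after P is empty, so FOLLOW(P) ⊇ FOLLOW(U') = {$}. Thus FOLLOW(P) = {$}.
For P ::= c c: FIRST(c c) = {c}, so it goes in M[P, t] for t ∈ {c}.
For P ::= ε: FIRST(ε) = {ε}, so it goes in M[P, t] for t ∈ {}; since ε ∈ FIRST, also for every t ∈ FOLLOW(P) = {$}.

P ::= c c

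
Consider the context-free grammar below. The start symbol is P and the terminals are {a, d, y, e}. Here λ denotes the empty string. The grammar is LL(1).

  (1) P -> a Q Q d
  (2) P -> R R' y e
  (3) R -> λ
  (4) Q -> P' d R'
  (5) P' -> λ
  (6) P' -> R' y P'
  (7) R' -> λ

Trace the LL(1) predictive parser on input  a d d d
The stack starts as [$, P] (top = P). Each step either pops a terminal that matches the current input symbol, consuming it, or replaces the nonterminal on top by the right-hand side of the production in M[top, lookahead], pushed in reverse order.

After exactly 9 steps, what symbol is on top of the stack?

R'

step 1: stack=$ P  input=a d d d $  — expand P -> a Q Q d
step 2: stack=$ d Q Q a  input=a d d d $  — match a
step 3: stack=$ d Q Q  input=d d d $  — expand Q -> P' d R'
step 4: stack=$ d Q R' d P'  input=d d d $  — expand P' -> λ
step 5: stack=$ d Q R' d  input=d d d $  — match d
step 6: stack=$ d Q R'  input=d d $  — expand R' -> λ
step 7: stack=$ d Q  input=d d $  — expand Q -> P' d R'
step 8: stack=$ d R' d P'  input=d d $  — expand P' -> λ
step 9: stack=$ d R' d  input=d d $  — match d
Stack after step 9: $ d R' (top = R').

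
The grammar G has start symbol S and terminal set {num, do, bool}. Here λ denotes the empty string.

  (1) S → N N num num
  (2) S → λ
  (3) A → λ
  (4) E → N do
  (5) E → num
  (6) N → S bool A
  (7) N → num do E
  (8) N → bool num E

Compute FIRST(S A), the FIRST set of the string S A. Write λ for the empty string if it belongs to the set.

FIRST(A): from A→λ we get {λ}. So FIRST(A) = {λ}.
FIRST(S): from S→N N num num we get {bool, num}; from S→λ we get {λ}. So FIRST(S) = {λ, bool, num}.
FIRST(N): from N→S bool A we get {bool, num}; from N→num do E we get {num}; from N→bool num E we get {bool}. So FIRST(N) = {bool, num}.
FIRST(E): from E→N do we get {bool, num}; from E→num we get {num}. So FIRST(E) = {bool, num}.
FIRST(S A): take FIRST of each symbol in turn, carrying on past any symbol whose FIRST contains λ; result {λ, bool, num}.

{λ, bool, num}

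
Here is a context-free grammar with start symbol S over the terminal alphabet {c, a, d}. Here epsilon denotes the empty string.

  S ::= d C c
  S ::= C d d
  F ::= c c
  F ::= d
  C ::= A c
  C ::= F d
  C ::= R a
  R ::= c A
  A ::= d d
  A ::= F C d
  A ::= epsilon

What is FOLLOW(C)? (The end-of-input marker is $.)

FIRST(F) = {c, d}
FIRST(R) = {c}
FIRST(A) = {epsilon, c, d}  (via F C d)
FIRST(C) = {c, d}  (via A c, F d, R a)
FIRST(S) = {c, d}  (via C d d)
FOLLOW(S) includes $ since S is the start symbol.
FOLLOW(S): S appears on no right-hand side. Thus FOLLOW(S) = {$}.
FOLLOW(F): in C::=F d, F is followed by d with FIRST {d}; in A::=F C d, F is followed by C d with FIRST {c, d}. Thus FOLLOW(F) = {c, d}.
FOLLOW(C): in S::=d C c, C is followed by c with FIRST {c}; in S::=C d d, C is followed by d d with FIRST {d}; in A::=F C d, C is followed by d with FIRST {d}. Thus FOLLOW(C) = {c, d}.
FOLLOW(R): in C::=R a, R is followed by a with FIRST {a}. Thus FOLLOW(R) = {a}.
FOLLOW(A): in C::=A c, A is followed by c with FIRST {c}; in R::=c A, the suffix after A is empty, so FOLLOW(A) ⊇ FOLLOW(R) = {a}. Thus FOLLOW(A) = {a, c}.

{c, d}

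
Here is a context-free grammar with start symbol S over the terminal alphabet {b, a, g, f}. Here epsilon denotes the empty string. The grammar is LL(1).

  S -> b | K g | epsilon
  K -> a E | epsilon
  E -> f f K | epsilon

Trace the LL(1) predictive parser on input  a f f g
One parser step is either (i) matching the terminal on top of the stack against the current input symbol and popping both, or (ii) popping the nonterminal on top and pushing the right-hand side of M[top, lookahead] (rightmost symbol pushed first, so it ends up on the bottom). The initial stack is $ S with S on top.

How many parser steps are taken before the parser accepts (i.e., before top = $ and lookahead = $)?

8

     Stack      Input      Action
  1  $ S        a f f g $  expand S -> K g
  2  $ g K      a f f g $  expand K -> a E
  3  $ g E a    a f f g $  match a
  4  $ g E      f f g $    expand E -> f f K
  5  $ g K f f  f f g $    match f
  6  $ g K f    f g $      match f
  7  $ g K      g $        expand K -> epsilon
  8  $ g        g $        match g
Accept reached after 8 steps.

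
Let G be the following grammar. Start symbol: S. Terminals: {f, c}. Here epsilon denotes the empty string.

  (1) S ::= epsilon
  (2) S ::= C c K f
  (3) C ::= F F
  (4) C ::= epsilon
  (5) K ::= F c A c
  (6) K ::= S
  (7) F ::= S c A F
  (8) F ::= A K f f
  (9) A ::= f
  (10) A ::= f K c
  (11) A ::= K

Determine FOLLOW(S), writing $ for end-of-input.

FIRST(S) = {epsilon, c, f}  (via C c K f)
FIRST(C) = {epsilon, c, f}  (via F F)
FIRST(K) = {epsilon, c, f}  (via F c A c, S)
FIRST(A) = {epsilon, c, f}  (via K)
FIRST(F) = {c, f}  (via S c A F, A K f f)
FOLLOW(S) includes $ since S is the start symbol.
FOLLOW(C): in S::=C c K f, C is followed by c K f with FIRST {c}. Thus FOLLOW(C) = {c}.
FOLLOW(F): in C::=F F (occurrence 1), F is followed by F with FIRST {c, f}; in C::=F F (occurrence 2), the suffix after F is empty, so FOLLOW(F) ⊇ FOLLOW(C) = {c}; in K::=F c A c, F is followed by c A c with FIRST {c}; in F::=S c A F, the suffix after F is empty (adds nothing new). Thus FOLLOW(F) = {c, f}.
FOLLOW(A): in K::=F c A c, A is followed by c with FIRST {c}; in F::=S c A F, A is followed by F with FIRST {c, f}; in F::=A K f f, A is followed by K f f with FIRST {c, f}. Thus FOLLOW(A) = {c, f}.
FOLLOW(K): in S::=C c K f, K is followed by f with FIRST {f}; in F::=A K f f, K is followed by f f with FIRST {f}; in A::=f K c, K is followed by c with FIRST {c}; in A::=K, the suffix after K is empty, so FOLLOW(K) ⊇ FOLLOW(A) = {c, f}. Thus FOLLOW(K) = {c, f}.
FOLLOW(S): in K::=S, the suffix after S is empty, so FOLLOW(S) ⊇ FOLLOW(K) = {c, f}; in F::=S c A F, S is followed by c A F with FIRST {c}. Thus FOLLOW(S) = {$, c, f}.

{$, c, f}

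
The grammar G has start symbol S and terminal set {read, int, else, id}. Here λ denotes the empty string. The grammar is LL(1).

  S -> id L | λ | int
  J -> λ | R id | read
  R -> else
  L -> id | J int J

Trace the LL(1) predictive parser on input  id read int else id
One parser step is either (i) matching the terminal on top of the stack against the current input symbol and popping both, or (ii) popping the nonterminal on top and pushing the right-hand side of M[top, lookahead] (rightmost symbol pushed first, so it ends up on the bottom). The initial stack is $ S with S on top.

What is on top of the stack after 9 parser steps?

id

     Stack         Input                  Action
  1  $ S           id read int else id $  expand S -> id L
  2  $ L id        id read int else id $  match id
  3  $ L           read int else id $     expand L -> J int J
  4  $ J int J     read int else id $     expand J -> read
  5  $ J int read  read int else id $     match read
  6  $ J int       int else id $          match int
  7  $ J           else id $              expand J -> R id
  8  $ id R        else id $              expand R -> else
  9  $ id else     else id $              match else
Stack after step 9: $ id (top = id).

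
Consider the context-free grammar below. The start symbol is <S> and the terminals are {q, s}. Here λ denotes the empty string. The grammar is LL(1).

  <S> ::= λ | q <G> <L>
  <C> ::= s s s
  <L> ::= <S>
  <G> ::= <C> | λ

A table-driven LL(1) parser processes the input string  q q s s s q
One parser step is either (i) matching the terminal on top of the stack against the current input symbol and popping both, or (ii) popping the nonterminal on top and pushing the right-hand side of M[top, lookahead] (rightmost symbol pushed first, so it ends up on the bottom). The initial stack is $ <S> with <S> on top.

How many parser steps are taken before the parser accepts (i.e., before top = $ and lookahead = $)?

17

      Stack        Input          Action
   1  $ <S>        q q s s s q $  expand <S> ::= q <G> <L>
   2  $ <L> <G> q  q q s s s q $  match q
   3  $ <L> <G>    q s s s q $    expand <G> ::= λ
   4  $ <L>        q s s s q $    expand <L> ::= <S>
   5  $ <S>        q s s s q $    expand <S> ::= q <G> <L>
   6  $ <L> <G> q  q s s s q $    match q
   7  $ <L> <G>    s s s q $      expand <G> ::= <C>
   8  $ <L> <C>    s s s q $      expand <C> ::= s s s
   9  $ <L> s s s  s s s q $      match s
  10  $ <L> s s    s s q $        match s
  11  $ <L> s      s q $          match s
  12  $ <L>        q $            expand <L> ::= <S>
  13  $ <S>        q $            expand <S> ::= q <G> <L>
  14  $ <L> <G> q  q $            match q
  15  $ <L> <G>    $              expand <G> ::= λ
  16  $ <L>        $              expand <L> ::= <S>
  17  $ <S>        $              expand <S> ::= λ
Accept reached after 17 steps.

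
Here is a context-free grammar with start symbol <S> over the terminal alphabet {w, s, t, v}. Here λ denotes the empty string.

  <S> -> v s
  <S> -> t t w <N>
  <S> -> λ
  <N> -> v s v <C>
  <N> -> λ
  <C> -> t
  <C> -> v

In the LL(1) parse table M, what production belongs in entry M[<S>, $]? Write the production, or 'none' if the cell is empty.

<S> -> λ

FIRST(<S>): from <S>->v s we get {v}; from <S>->t t w <N> we get {t}; from <S>->λ we get {λ}. So FIRST(<S>) = {λ, t, v}.
FIRST(<N>): from <N>->v s v <C> we get {v}; from <N>->λ we get {λ}. So FIRST(<N>) = {λ, v}.
FIRST(<C>): from <C>->t we get {t}; from <C>->v we get {v}. So FIRST(<C>) = {t, v}.
FOLLOW(<S>) includes $ since <S> is the start symbol.
FOLLOW(<S>): <S> appears on no right-hand side. Thus FOLLOW(<S>) = {$}.
For <S> -> v s: FIRST(v s) = {v}, so it goes in M[<S>, t] for t ∈ {v}.
For <S> -> t t w <N>: FIRST(t t w <N>) = {t}, so it goes in M[<S>, t] for t ∈ {t}.
For <S> -> λ: FIRST(λ) = {λ}, so it goes in M[<S>, t] for t ∈ {}; since λ ∈ FIRST, also for every t ∈ FOLLOW(<S>) = {$}.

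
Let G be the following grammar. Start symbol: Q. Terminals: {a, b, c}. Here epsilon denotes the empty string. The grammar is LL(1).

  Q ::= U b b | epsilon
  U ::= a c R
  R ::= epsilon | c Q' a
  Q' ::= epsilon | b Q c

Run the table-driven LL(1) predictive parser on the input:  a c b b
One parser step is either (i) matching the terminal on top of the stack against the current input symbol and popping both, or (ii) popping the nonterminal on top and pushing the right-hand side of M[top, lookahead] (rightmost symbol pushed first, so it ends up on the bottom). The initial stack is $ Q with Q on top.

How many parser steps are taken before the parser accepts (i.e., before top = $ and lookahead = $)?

7

step 1: stack=$ Q  input=a c b b $  — expand Q ::= U b b
step 2: stack=$ b b U  input=a c b b $  — expand U ::= a c R
step 3: stack=$ b b R c a  input=a c b b $  — match a
step 4: stack=$ b b R c  input=c b b $  — match c
step 5: stack=$ b b R  input=b b $  — expand R ::= epsilon
step 6: stack=$ b b  input=b b $  — match b
step 7: stack=$ b  input=b $  — match b
Accept reached after 7 steps.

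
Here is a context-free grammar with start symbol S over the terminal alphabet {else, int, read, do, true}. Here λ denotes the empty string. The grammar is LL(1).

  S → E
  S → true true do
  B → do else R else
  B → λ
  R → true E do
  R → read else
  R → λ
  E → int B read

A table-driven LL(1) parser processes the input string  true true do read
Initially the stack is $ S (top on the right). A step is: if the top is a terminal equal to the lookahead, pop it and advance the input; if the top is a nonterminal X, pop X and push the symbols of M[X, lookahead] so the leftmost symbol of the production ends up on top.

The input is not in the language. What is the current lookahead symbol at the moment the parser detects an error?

step 1: stack=$ S  input=true true do read $  — expand S → true true do
step 2: stack=$ do true true  input=true true do read $  — match true
step 3: stack=$ do true  input=true do read $  — match true
step 4: stack=$ do  input=do read $  — match do
step 5: stack=$  input=read $  — error: stack empty but input remains

read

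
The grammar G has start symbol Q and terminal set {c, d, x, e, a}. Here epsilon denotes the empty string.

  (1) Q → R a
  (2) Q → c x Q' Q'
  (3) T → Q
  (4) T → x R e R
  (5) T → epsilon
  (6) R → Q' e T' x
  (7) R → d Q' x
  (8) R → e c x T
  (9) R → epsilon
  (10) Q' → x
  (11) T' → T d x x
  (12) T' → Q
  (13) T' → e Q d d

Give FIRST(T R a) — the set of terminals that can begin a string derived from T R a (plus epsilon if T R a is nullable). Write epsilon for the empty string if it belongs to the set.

{a, c, d, e, x}

FIRST(Q'): from Q'→x we get {x}. So FIRST(Q') = {x}.
FIRST(R): from R→Q' e T' x we get {x}; from R→d Q' x we get {d}; from R→e c x T we get {e}; from R→epsilon we get {epsilon}. So FIRST(R) = {epsilon, d, e, x}.
FIRST(Q): from Q→R a we get {a, d, e, x}; from Q→c x Q' Q' we get {c}. So FIRST(Q) = {a, c, d, e, x}.
FIRST(T): from T→Q we get {a, c, d, e, x}; from T→x R e R we get {x}; from T→epsilon we get {epsilon}. So FIRST(T) = {epsilon, a, c, d, e, x}.
FIRST(T'): from T'→T d x x we get {a, c, d, e, x}; from T'→Q we get {a, c, d, e, x}; from T'→e Q d d we get {e}. So FIRST(T') = {a, c, d, e, x}.
FIRST(T R a): take FIRST of each symbol in turn, carrying on past any symbol whose FIRST contains epsilon; result {a, c, d, e, x}.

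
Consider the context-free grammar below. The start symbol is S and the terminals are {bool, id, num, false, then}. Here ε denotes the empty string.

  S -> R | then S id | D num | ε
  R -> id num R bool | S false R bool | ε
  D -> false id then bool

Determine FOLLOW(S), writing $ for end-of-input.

FIRST(D): from D->false id then bool we get {false}. So FIRST(D) = {false}.
FIRST(S): from S->R we get {ε, false, id, then}; from S->then S id we get {then}; from S->D num we get {false}; from S->ε we get {ε}. So FIRST(S) = {ε, false, id, then}.
FIRST(R): from R->id num R bool we get {id}; from R->S false R bool we get {false, id, then}; from R->ε we get {ε}. So FIRST(R) = {ε, false, id, then}.
FOLLOW(S) includes $ since S is the start symbol.
FOLLOW(S): in S->then S id, S is followed by id with FIRST {id}; in R->S false R bool, S is followed by false R bool with FIRST {false}. Thus FOLLOW(S) = {$, false, id}.
FOLLOW(R): in S->R, the suffix after R is empty, so FOLLOW(R) ⊇ FOLLOW(S) = {$, false, id}; in R->id num R bool, R is followed by bool with FIRST {bool}; in R->S false R bool, R is followed by bool with FIRST {bool}. Thus FOLLOW(R) = {$, bool, false, id}.
FOLLOW(D): in S->D num, D is followed by num with FIRST {num}. Thus FOLLOW(D) = {num}.

{$, false, id}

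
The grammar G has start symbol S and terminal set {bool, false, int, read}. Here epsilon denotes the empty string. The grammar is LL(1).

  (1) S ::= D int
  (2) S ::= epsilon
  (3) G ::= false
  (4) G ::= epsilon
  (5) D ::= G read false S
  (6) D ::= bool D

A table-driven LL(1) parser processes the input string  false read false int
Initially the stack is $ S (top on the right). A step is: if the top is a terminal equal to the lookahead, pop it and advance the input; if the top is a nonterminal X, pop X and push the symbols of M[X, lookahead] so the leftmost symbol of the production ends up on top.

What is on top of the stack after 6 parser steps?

S

     Stack                     Input                   Action
  1  $ S                       false read false int $  expand S ::= D int
  2  $ int D                   false read false int $  expand D ::= G read false S
  3  $ int S false read G      false read false int $  expand G ::= false
  4  $ int S false read false  false read false int $  match false
  5  $ int S false read        read false int $        match read
  6  $ int S false             false int $             match false
Stack after step 6: $ int S (top = S).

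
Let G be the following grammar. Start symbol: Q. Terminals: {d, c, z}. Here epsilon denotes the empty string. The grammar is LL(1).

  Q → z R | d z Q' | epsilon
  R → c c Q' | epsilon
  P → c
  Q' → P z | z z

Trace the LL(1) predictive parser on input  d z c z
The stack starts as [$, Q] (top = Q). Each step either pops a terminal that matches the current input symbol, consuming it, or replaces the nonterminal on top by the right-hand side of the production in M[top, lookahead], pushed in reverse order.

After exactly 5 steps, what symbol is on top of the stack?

     Stack     Input      Action
  1  $ Q       d z c z $  expand Q → d z Q'
  2  $ Q' z d  d z c z $  match d
  3  $ Q' z    z c z $    match z
  4  $ Q'      c z $      expand Q' → P z
  5  $ z P     c z $      expand P → c
Stack after step 5: $ z c (top = c).

c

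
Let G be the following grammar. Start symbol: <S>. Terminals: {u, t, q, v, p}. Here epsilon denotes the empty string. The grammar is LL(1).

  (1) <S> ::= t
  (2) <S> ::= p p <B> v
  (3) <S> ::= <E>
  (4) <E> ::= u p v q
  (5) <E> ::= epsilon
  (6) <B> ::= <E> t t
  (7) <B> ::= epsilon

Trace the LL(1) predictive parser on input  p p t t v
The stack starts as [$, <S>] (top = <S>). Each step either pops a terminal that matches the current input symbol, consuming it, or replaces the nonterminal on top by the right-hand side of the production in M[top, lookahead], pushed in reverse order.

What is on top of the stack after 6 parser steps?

step 1: stack=$ <S>  input=p p t t v $  — expand <S> ::= p p <B> v
step 2: stack=$ v <B> p p  input=p p t t v $  — match p
step 3: stack=$ v <B> p  input=p t t v $  — match p
step 4: stack=$ v <B>  input=t t v $  — expand <B> ::= <E> t t
step 5: stack=$ v t t <E>  input=t t v $  — expand <E> ::= epsilon
step 6: stack=$ v t t  input=t t v $  — match t
Stack after step 6: $ v t (top = t).

t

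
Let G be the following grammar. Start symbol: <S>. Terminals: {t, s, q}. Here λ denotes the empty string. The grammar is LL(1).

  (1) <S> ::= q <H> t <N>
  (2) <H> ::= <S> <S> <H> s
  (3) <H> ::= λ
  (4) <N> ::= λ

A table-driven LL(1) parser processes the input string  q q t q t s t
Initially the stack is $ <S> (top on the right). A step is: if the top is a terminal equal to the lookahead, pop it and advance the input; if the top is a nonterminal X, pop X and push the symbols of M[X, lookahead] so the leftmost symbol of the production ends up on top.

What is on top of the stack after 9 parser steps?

     Stack                          Input            Action
  1  $ <S>                          q q t q t s t $  expand <S> ::= q <H> t <N>
  2  $ <N> t <H> q                  q q t q t s t $  match q
  3  $ <N> t <H>                    q t q t s t $    expand <H> ::= <S> <S> <H> s
  4  $ <N> t s <H> <S> <S>          q t q t s t $    expand <S> ::= q <H> t <N>
  5  $ <N> t s <H> <S> <N> t <H> q  q t q t s t $    match q
  6  $ <N> t s <H> <S> <N> t <H>    t q t s t $      expand <H> ::= λ
  7  $ <N> t s <H> <S> <N> t        t q t s t $      match t
  8  $ <N> t s <H> <S> <N>          q t s t $        expand <N> ::= λ
  9  $ <N> t s <H> <S>              q t s t $        expand <S> ::= q <H> t <N>
Stack after step 9: $ <N> t s <H> <N> t <H> q (top = q).

q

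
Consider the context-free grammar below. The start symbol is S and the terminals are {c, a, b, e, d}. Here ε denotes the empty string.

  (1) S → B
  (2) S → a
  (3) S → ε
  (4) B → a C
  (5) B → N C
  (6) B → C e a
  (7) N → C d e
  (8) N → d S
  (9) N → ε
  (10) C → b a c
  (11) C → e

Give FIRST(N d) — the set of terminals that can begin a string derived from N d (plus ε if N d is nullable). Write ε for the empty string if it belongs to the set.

FIRST(C) = {b, e}
FIRST(N) = {ε, b, d, e}  (via C d e)
FIRST(B) = {a, b, d, e}  (via N C, C e a)
FIRST(S) = {ε, a, b, d, e}  (via B)
FIRST(N d): take FIRST of each symbol in turn, carrying on past any symbol whose FIRST contains ε; result {b, d, e}.

{b, d, e}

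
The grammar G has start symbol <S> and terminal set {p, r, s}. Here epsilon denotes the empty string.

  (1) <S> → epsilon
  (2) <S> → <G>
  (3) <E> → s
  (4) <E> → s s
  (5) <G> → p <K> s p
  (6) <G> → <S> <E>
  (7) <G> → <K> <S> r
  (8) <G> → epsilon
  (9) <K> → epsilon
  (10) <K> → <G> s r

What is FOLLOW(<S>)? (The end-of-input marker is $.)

{$, r, s}

FIRST(<E>): from <E>→s we get {s}; from <E>→s s we get {s}. So FIRST(<E>) = {s}.
FIRST(<S>): from <S>→epsilon we get {epsilon}; from <S>→<G> we get {epsilon, p, r, s}. So FIRST(<S>) = {epsilon, p, r, s}.
FIRST(<G>): from <G>→p <K> s p we get {p}; from <G>→<S> <E> we get {p, r, s}; from <G>→<K> <S> r we get {p, r, s}; from <G>→epsilon we get {epsilon}. So FIRST(<G>) = {epsilon, p, r, s}.
FIRST(<K>): from <K>→epsilon we get {epsilon}; from <K>→<G> s r we get {p, r, s}. So FIRST(<K>) = {epsilon, p, r, s}.
FOLLOW(<S>) includes $ since <S> is the start symbol.
FOLLOW(<S>): in <G>→<S> <E>, <S> is followed by <E> with FIRST {s}; in <G>→<K> <S> r, <S> is followed by r with FIRST {r}. Thus FOLLOW(<S>) = {$, r, s}.
FOLLOW(<G>): in <S>→<G>, the suffix after <G> is empty, so FOLLOW(<G>) ⊇ FOLLOW(<S>) = {$, r, s}; in <K>→<G> s r, <G> is followed by s r with FIRST {s}. Thus FOLLOW(<G>) = {$, r, s}.
FOLLOW(<E>): in <G>→<S> <E>, the suffix after <E> is empty, so FOLLOW(<E>) ⊇ FOLLOW(<G>) = {$, r, s}. Thus FOLLOW(<E>) = {$, r, s}.
FOLLOW(<K>): in <G>→p <K> s p, <K> is followed by s p with FIRST {s}; in <G>→<K> <S> r, <K> is followed by <S> r with FIRST {p, r, s}. Thus FOLLOW(<K>) = {p, r, s}.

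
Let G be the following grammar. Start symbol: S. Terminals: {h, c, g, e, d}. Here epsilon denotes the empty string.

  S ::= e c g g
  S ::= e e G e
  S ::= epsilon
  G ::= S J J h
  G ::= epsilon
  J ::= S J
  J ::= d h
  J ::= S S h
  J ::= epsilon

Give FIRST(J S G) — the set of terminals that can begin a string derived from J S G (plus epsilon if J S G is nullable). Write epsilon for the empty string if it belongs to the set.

FIRST(S): from S::=e c g g we get {e}; from S::=e e G e we get {e}; from S::=epsilon we get {epsilon}. So FIRST(S) = {epsilon, e}.
FIRST(J): from J::=S J we get {epsilon, d, e, h}; from J::=d h we get {d}; from J::=S S h we get {e, h}; from J::=epsilon we get {epsilon}. So FIRST(J) = {epsilon, d, e, h}.
FIRST(G): from G::=S J J h we get {d, e, h}; from G::=epsilon we get {epsilon}. So FIRST(G) = {epsilon, d, e, h}.
FIRST(J S G): take FIRST of each symbol in turn, carrying on past any symbol whose FIRST contains epsilon; result {epsilon, d, e, h}.

{epsilon, d, e, h}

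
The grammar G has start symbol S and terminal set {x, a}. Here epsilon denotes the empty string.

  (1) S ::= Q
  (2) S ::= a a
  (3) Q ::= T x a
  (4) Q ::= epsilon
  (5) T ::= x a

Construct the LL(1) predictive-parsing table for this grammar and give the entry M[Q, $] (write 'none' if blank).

Q ::= epsilon

FIRST(T) = {x}
FIRST(Q) = {epsilon, x}  (via T x a)
FIRST(S) = {epsilon, a, x}  (via Q)
FOLLOW(S) includes $ since S is the start symbol.
FOLLOW(S): S appears on no right-hand side. Thus FOLLOW(S) = {$}.
FOLLOW(Q): in S::=Q, the suffix after Q is empty, so FOLLOW(Q) ⊇ FOLLOW(S) = {$}. Thus FOLLOW(Q) = {$}.
For Q ::= T x a: FIRST(T x a) = {x}, so it goes in M[Q, t] for t ∈ {x}.
For Q ::= epsilon: FIRST(epsilon) = {epsilon}, so it goes in M[Q, t] for t ∈ {}; since epsilon ∈ FIRST, also for every t ∈ FOLLOW(Q) = {$}.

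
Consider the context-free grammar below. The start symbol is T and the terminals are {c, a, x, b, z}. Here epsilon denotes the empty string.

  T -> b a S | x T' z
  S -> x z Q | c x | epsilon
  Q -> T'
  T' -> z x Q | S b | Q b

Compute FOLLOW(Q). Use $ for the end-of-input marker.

{$, b, z}

FIRST(T) = {b, x}
FIRST(S) = {epsilon, c, x}
FIRST(Q) = {b, c, x, z}  (via T')
FIRST(T') = {b, c, x, z}  (via S b, Q b)
FOLLOW(T) includes $ since T is the start symbol.
FOLLOW(T): T appears on no right-hand side. Thus FOLLOW(T) = {$}.
FOLLOW(S): in T->b a S, the suffix after S is empty, so FOLLOW(S) ⊇ FOLLOW(T) = {$}; in T'->S b, S is followed by b with FIRST {b}. Thus FOLLOW(S) = {$, b}.
FOLLOW(Q): in S->x z Q, the suffix after Q is empty, so FOLLOW(Q) ⊇ FOLLOW(S) = {$, b}; in T'->z x Q, the suffix after Q is empty, so FOLLOW(Q) ⊇ FOLLOW(T') = {$, b, z}; in T'->Q b, Q is followed by b with FIRST {b}. Thus FOLLOW(Q) = {$, b, z}.
FOLLOW(T'): in T->x T' z, T' is followed by z with FIRST {z}; in Q->T', the suffix after T' is empty, so FOLLOW(T') ⊇ FOLLOW(Q) = {$, b, z}. Thus FOLLOW(T') = {$, b, z}.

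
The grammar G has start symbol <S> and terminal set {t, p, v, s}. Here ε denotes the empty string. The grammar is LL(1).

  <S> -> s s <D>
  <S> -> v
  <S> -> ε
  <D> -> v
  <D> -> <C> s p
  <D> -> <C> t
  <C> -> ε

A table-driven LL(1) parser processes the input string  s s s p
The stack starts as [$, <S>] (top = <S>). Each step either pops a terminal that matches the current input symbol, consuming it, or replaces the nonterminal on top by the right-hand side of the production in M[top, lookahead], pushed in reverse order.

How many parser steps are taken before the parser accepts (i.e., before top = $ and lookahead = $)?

7

     Stack      Input      Action
  1  $ <S>      s s s p $  expand <S> -> s s <D>
  2  $ <D> s s  s s s p $  match s
  3  $ <D> s    s s p $    match s
  4  $ <D>      s p $      expand <D> -> <C> s p
  5  $ p s <C>  s p $      expand <C> -> ε
  6  $ p s      s p $      match s
  7  $ p        p $        match p
Accept reached after 7 steps.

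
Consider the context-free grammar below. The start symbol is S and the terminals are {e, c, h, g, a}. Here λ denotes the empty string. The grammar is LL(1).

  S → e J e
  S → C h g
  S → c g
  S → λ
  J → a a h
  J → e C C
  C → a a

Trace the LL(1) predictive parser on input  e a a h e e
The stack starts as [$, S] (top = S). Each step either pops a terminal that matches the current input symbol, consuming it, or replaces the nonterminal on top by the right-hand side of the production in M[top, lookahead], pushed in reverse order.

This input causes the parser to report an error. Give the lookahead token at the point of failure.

     Stack      Input          Action
  1  $ S        e a a h e e $  expand S → e J e
  2  $ e J e    e a a h e e $  match e
  3  $ e J      a a h e e $    expand J → a a h
  4  $ e h a a  a a h e e $    match a
  5  $ e h a    a h e e $      match a
  6  $ e h      h e e $        match h
  7  $ e        e e $          match e
  8  $          e $            error: stack empty but input remains

e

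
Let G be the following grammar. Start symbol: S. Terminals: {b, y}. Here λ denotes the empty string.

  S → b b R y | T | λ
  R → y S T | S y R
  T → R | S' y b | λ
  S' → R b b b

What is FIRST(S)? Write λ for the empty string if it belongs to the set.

FIRST(S) = {λ, b, y}  (via T)
FIRST(R) = {b, y}  (via S y R)
FIRST(S') = {b, y}  (via R b b b)
FIRST(T) = {λ, b, y}  (via R, S' y b)

{λ, b, y}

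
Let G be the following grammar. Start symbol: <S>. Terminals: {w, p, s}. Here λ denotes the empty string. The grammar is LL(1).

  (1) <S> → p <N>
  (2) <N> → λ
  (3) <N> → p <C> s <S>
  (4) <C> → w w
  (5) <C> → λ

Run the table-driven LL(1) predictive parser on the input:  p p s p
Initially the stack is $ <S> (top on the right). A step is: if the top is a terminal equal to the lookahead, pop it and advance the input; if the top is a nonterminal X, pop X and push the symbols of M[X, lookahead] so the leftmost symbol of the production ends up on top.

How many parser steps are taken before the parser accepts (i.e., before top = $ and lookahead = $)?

step 1: stack=$ <S>  input=p p s p $  — expand <S> → p <N>
step 2: stack=$ <N> p  input=p p s p $  — match p
step 3: stack=$ <N>  input=p s p $  — expand <N> → p <C> s <S>
step 4: stack=$ <S> s <C> p  input=p s p $  — match p
step 5: stack=$ <S> s <C>  input=s p $  — expand <C> → λ
step 6: stack=$ <S> s  input=s p $  — match s
step 7: stack=$ <S>  input=p $  — expand <S> → p <N>
step 8: stack=$ <N> p  input=p $  — match p
step 9: stack=$ <N>  input=$  — expand <N> → λ
Accept reached after 9 steps.

9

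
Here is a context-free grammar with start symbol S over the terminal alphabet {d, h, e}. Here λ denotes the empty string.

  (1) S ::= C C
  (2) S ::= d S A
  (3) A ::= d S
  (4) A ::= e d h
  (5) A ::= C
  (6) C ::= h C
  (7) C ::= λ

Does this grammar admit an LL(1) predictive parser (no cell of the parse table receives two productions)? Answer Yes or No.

FIRST(S) = {λ, d, h}
FIRST(A) = {λ, d, e, h}
FIRST(C) = {λ, h}
FOLLOW(S) = {$, d, e, h}
FOLLOW(A) = {$, d, e, h}
FOLLOW(C) = {$, d, e, h}
Cell M[A, d] receives both A ::= d S and A ::= C — the grammar is not LL(1).

No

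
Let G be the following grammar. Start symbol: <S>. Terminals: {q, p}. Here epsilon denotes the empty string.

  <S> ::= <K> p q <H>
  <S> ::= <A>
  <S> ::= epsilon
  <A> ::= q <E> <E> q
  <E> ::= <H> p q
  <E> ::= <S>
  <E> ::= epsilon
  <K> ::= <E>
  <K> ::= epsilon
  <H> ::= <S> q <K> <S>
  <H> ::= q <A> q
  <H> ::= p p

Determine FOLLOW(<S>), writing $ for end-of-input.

FIRST(<A>) = {q}
FIRST(<S>) = {epsilon, p, q}  (via <K> p q <H>, <A>)
FIRST(<H>) = {p, q}  (via <S> q <K> <S>)
FIRST(<E>) = {epsilon, p, q}  (via <H> p q, <S>)
FIRST(<K>) = {epsilon, p, q}  (via <E>)
FOLLOW(<S>) includes $ since <S> is the start symbol.
FOLLOW(<S>): in <E>::=<S>, the suffix after <S> is empty, so FOLLOW(<S>) ⊇ FOLLOW(<E>) = {$, p, q}; in <H>::=<S> q <K> <S> (occurrence 1), <S> is followed by q <K> <S> with FIRST {q}; in <H>::=<S> q <K> <S> (occurrence 2), the suffix after <S> is empty, so FOLLOW(<S>) ⊇ FOLLOW(<H>) = {$, p, q}. Thus FOLLOW(<S>) = {$, p, q}.
FOLLOW(<A>): in <S>::=<A>, the suffix after <A> is empty, so FOLLOW(<A>) ⊇ FOLLOW(<S>) = {$, p, q}; in <H>::=q <A> q, <A> is followed by q with FIRST {q}. Thus FOLLOW(<A>) = {$, p, q}.
FOLLOW(<H>): in <S>::=<K> p q <H>, the suffix after <H> is empty, so FOLLOW(<H>) ⊇ FOLLOW(<S>) = {$, p, q}; in <E>::=<H> p q, <H> is followed by p q with FIRST {p}. Thus FOLLOW(<H>) = {$, p, q}.
FOLLOW(<K>): in <S>::=<K> p q <H>, <K> is followed by p q <H> with FIRST {p}; in <H>::=<S> q <K> <S>, <K> is followed by <S> with FIRST {epsilon, p, q}; in <H>::=<S> q <K> <S>, the suffix after <K> is nullable, so FOLLOW(<K>) ⊇ FOLLOW(<H>) = {$, p, q}. Thus FOLLOW(<K>) = {$, p, q}.
FOLLOW(<E>): in <A>::=q <E> <E> q (occurrence 1), <E> is followed by <E> q with FIRST {p, q}; in <A>::=q <E> <E> q (occurrence 2), <E> is followed by q with FIRST {q}; in <K>::=<E>, the suffix after <E> is empty, so FOLLOW(<E>) ⊇ FOLLOW(<K>) = {$, p, q}. Thus FOLLOW(<E>) = {$, p, q}.

{$, p, q}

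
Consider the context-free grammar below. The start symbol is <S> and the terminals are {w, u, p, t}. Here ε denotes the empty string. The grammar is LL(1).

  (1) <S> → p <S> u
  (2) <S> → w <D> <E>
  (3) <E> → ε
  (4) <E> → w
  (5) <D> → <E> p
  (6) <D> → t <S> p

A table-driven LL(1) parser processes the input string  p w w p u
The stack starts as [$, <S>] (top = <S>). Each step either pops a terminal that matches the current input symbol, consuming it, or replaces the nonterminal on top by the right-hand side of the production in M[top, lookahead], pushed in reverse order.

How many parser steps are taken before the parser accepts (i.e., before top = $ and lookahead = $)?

10

      Stack          Input        Action
   1  $ <S>          p w w p u $  expand <S> → p <S> u
   2  $ u <S> p      p w w p u $  match p
   3  $ u <S>        w w p u $    expand <S> → w <D> <E>
   4  $ u <E> <D> w  w w p u $    match w
   5  $ u <E> <D>    w p u $      expand <D> → <E> p
   6  $ u <E> p <E>  w p u $      expand <E> → w
   7  $ u <E> p w    w p u $      match w
   8  $ u <E> p      p u $        match p
   9  $ u <E>        u $          expand <E> → ε
  10  $ u            u $          match u
Accept reached after 10 steps.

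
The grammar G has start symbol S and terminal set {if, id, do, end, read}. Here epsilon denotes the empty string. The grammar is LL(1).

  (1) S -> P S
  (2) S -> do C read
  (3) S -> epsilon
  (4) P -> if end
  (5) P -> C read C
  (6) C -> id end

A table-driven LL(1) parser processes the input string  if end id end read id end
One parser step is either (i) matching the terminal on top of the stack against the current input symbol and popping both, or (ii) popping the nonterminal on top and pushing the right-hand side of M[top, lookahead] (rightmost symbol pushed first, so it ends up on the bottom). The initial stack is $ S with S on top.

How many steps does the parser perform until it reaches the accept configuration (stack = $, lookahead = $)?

14

      Stack              Input                        Action
   1  $ S                if end id end read id end $  expand S -> P S
   2  $ S P              if end id end read id end $  expand P -> if end
   3  $ S end if         if end id end read id end $  match if
   4  $ S end            end id end read id end $     match end
   5  $ S                id end read id end $         expand S -> P S
   6  $ S P              id end read id end $         expand P -> C read C
   7  $ S C read C       id end read id end $         expand C -> id end
   8  $ S C read end id  id end read id end $         match id
   9  $ S C read end     end read id end $            match end
  10  $ S C read         read id end $                match read
  11  $ S C              id end $                     expand C -> id end
  12  $ S end id         id end $                     match id
  13  $ S end            end $                        match end
  14  $ S                $                            expand S -> epsilon
Accept reached after 14 steps.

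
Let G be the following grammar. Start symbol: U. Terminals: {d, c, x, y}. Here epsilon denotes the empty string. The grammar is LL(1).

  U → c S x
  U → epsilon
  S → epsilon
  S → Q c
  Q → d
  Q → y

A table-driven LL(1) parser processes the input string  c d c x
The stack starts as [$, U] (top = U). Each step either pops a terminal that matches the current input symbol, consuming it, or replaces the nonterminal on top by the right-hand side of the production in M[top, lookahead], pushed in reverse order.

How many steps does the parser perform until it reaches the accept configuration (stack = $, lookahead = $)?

7

     Stack    Input      Action
  1  $ U      c d c x $  expand U → c S x
  2  $ x S c  c d c x $  match c
  3  $ x S    d c x $    expand S → Q c
  4  $ x c Q  d c x $    expand Q → d
  5  $ x c d  d c x $    match d
  6  $ x c    c x $      match c
  7  $ x      x $        match x
Accept reached after 7 steps.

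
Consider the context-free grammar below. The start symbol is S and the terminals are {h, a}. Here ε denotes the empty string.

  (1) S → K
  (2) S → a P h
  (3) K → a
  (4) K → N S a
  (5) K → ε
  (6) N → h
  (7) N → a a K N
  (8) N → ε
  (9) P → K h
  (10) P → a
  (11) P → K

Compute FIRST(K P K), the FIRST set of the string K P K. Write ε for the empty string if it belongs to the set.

{ε, a, h}

FIRST(N): from N→h we get {h}; from N→a a K N we get {a}; from N→ε we get {ε}. So FIRST(N) = {ε, a, h}.
FIRST(S): from S→K we get {ε, a, h}; from S→a P h we get {a}. So FIRST(S) = {ε, a, h}.
FIRST(K): from K→a we get {a}; from K→N S a we get {a, h}; from K→ε we get {ε}. So FIRST(K) = {ε, a, h}.
FIRST(P): from P→K h we get {a, h}; from P→a we get {a}; from P→K we get {ε, a, h}. So FIRST(P) = {ε, a, h}.
FIRST(K P K): take FIRST of each symbol in turn, carrying on past any symbol whose FIRST contains ε; result {ε, a, h}.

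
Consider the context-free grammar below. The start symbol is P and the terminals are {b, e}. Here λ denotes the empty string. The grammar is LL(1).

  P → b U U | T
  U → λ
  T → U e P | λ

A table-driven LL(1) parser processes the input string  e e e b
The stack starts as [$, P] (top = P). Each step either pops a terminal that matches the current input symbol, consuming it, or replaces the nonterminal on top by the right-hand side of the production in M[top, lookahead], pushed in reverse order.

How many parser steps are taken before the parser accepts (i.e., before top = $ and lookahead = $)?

      Stack    Input      Action
   1  $ P      e e e b $  expand P → T
   2  $ T      e e e b $  expand T → U e P
   3  $ P e U  e e e b $  expand U → λ
   4  $ P e    e e e b $  match e
   5  $ P      e e b $    expand P → T
   6  $ T      e e b $    expand T → U e P
   7  $ P e U  e e b $    expand U → λ
   8  $ P e    e e b $    match e
   9  $ P      e b $      expand P → T
  10  $ T      e b $      expand T → U e P
  11  $ P e U  e b $      expand U → λ
  12  $ P e    e b $      match e
  13  $ P      b $        expand P → b U U
  14  $ U U b  b $        match b
  15  $ U U    $          expand U → λ
  16  $ U      $          expand U → λ
Accept reached after 16 steps.

16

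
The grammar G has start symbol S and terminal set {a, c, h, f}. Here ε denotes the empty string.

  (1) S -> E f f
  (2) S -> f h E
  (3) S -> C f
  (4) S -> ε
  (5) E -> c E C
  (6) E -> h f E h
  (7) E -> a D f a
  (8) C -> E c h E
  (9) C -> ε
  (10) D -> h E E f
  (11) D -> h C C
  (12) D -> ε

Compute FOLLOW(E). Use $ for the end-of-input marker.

FIRST(E): from E->c E C we get {c}; from E->h f E h we get {h}; from E->a D f a we get {a}. So FIRST(E) = {a, c, h}.
FIRST(D): from D->h E E f we get {h}; from D->h C C we get {h}; from D->ε we get {ε}. So FIRST(D) = {ε, h}.
FIRST(C): from C->E c h E we get {a, c, h}; from C->ε we get {ε}. So FIRST(C) = {ε, a, c, h}.
FIRST(S): from S->E f f we get {a, c, h}; from S->f h E we get {f}; from S->C f we get {a, c, f, h}; from S->ε we get {ε}. So FIRST(S) = {ε, a, c, f, h}.
FOLLOW(S) includes $ since S is the start symbol.
FOLLOW(S): S appears on no right-hand side. Thus FOLLOW(S) = {$}.
FOLLOW(D): in E->a D f a, D is followed by f a with FIRST {f}. Thus FOLLOW(D) = {f}.
FOLLOW(E): in S->E f f, E is followed by f f with FIRST {f}; in S->f h E, the suffix after E is empty, so FOLLOW(E) ⊇ FOLLOW(S) = {$}; in E->c E C, E is followed by C with FIRST {ε, a, c, h}; in E->c E C, the suffix after E is nullable (adds nothing new); in E->h f E h, E is followed by h with FIRST {h}; in C->E c h E (occurrence 1), E is followed by c h E with FIRST {c}; in C->E c h E (occurrence 2), the suffix after E is empty, so FOLLOW(E) ⊇ FOLLOW(C) = {$, a, c, f, h}; in D->h E E f (occurrence 1), E is followed by E f with FIRST {a, c, h}; in D->h E E f (occurrence 2), E is followed by f with FIRST {f}. Thus FOLLOW(E) = {$, a, c, f, h}.
FOLLOW(C): in S->C f, C is followed by f with FIRST {f}; in E->c E C, the suffix after C is empty, so FOLLOW(C) ⊇ FOLLOW(E) = {$, a, c, f, h}; in D->h C C (occurrence 1), C is followed by C with FIRST {ε, a, c, h}; in D->h C C (occurrence 1), the suffix after C is nullable, so FOLLOW(C) ⊇ FOLLOW(D) = {f}; in D->h C C (occurrence 2), the suffix after C is empty, so FOLLOW(C) ⊇ FOLLOW(D) = {f}. Thus FOLLOW(C) = {$, a, c, f, h}.

{$, a, c, f, h}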